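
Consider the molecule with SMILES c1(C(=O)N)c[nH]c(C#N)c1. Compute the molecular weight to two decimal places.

Atom tally by fragment:
  pyrrole ring core → C:4 H:5 N:1
  (− 2 ring H displaced by substituents)
  + CONH2 → C:1 H:2 O:1 N:1
  + CN → C:1 N:1
Element totals:
  C: 6
  H: 5
  N: 3
  O: 1
Molecular formula: C6H5N3O.
  M = 6(12.011) + 5(1.008) + 3(14.007) + 15.999
    = 72.066 + 5.040 + 42.021 + 15.999 = 135.126

135.13 g/mol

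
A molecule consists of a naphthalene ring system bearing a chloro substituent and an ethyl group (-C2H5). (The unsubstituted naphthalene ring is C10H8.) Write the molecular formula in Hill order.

C12H11Cl

Atom tally by fragment:
  naphthalene ring system core → C:10 H:8
  (− 2 ring H displaced by substituents)
  + Cl → Cl:1
  + C2H5 → C:2 H:5
Element totals:
  C: 12
  H: 11
  Cl: 1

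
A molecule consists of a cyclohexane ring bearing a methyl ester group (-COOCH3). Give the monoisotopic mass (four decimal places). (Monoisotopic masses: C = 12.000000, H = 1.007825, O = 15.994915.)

Atom tally by fragment:
  cyclohexane ring core → C:6 H:12
  (− 1 ring H displaced by substituents)
  + COOCH3 → C:2 H:3 O:2
Element totals:
  C: 8
  H: 14
  O: 2
Molecular formula: C8H14O2.
  M = 8(12.0) + 14(1.007825) + 2(15.994915)
    = 96.000000 + 14.109550 + 31.989830 = 142.099380

142.0994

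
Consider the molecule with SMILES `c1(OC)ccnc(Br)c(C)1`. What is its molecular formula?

Atom tally by fragment:
  pyridine ring core → C:5 H:5 N:1
  (− 3 ring H displaced by substituents)
  + OCH3 → C:1 H:3 O:1
  + Br → Br:1
  + CH3 → C:1 H:3
Element totals:
  C: 7
  H: 8
  Br: 1
  N: 1
  O: 1

C7H8BrNO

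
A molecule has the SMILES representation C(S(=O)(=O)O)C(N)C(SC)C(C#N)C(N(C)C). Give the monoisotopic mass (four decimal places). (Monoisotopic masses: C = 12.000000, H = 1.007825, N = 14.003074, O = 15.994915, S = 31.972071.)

Atom tally by fragment:
  HO3SCH2 → C:1 H:3 S:1 O:3
  CH(NH2) → C:1 H:3 N:1
  CH(SCH3) → C:2 H:4 S:1
  CH(CN) → C:2 H:1 N:1
  CH2N(CH3)2 → C:3 H:8 N:1
Element totals:
  C: 9
  H: 19
  N: 3
  O: 3
  S: 2
Molecular formula: C9H19N3O3S2.
  M = 9(12.0) + 19(1.007825) + 3(14.003074) + 3(15.994915) + 2(31.972071)
    = 108.000000 + 19.148675 + 42.009222 + 47.984745 + 63.944142 = 281.086784

281.0868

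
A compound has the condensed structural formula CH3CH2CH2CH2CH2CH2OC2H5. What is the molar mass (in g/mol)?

130.23 g/mol

Element totals:
  C: 8
  H: 18
  O: 1
Molecular formula: C8H18O.
  M = 8(12.011) + 18(1.008) + 15.999
    = 96.088 + 18.144 + 15.999 = 130.231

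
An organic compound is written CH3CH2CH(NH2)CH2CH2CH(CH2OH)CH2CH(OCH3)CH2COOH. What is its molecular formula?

C12H25NO4

Atom tally by fragment:
  CH3 → C:1 H:3
  CH2 → C:1 H:2
  CH(NH2) → C:1 H:3 N:1
  CH2 → C:1 H:2
  CH2 → C:1 H:2
  CH(CH2OH) → C:2 H:4 O:1
  CH2 → C:1 H:2
  CH(OCH3) → C:2 H:4 O:1
  CH2COOH → C:2 H:3 O:2
Element totals:
  C: 12
  H: 25
  N: 1
  O: 4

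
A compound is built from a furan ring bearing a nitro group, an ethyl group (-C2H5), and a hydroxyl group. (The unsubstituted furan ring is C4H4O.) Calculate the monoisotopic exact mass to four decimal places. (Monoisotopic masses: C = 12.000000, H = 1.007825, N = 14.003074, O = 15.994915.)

Atom tally by fragment:
  furan ring core → C:4 H:4 O:1
  (− 3 ring H displaced by substituents)
  + NO2 → N:1 O:2
  + C2H5 → C:2 H:5
  + OH → O:1 H:1
Element totals:
  C: 6
  H: 7
  N: 1
  O: 4
Molecular formula: C6H7NO4.
  M = 6(12.0) + 7(1.007825) + 14.003074 + 4(15.994915)
    = 72.000000 + 7.054775 + 14.003074 + 63.979660 = 157.037509

157.0375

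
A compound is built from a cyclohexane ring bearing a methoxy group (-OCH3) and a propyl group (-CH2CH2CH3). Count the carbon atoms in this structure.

10

Atom tally by fragment:
  cyclohexane ring core → C:6 H:12
  (− 2 ring H displaced by substituents)
  + OCH3 → C:1 H:3 O:1
  + CH2CH2CH3 → C:3 H:7
Element totals:
  C: 10
  H: 20
  O: 1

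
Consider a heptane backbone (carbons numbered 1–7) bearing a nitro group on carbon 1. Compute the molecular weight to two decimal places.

145.20 g/mol

Atom tally by fragment:
  O2NCH2 → C:1 H:2 N:1 O:2
  CH2 → C:1 H:2
  CH2 → C:1 H:2
  CH2 → C:1 H:2
  CH2 → C:1 H:2
  CH2 → C:1 H:2
  CH3 → C:1 H:3
Element totals:
  C: 7
  H: 15
  N: 1
  O: 2
Molecular formula: C7H15NO2.
  M = 7(12.011) + 15(1.008) + 14.007 + 2(15.999)
    = 84.077 + 15.120 + 14.007 + 31.998 = 145.202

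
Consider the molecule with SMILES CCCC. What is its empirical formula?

Atom tally by fragment:
  CH3 → C:1 H:3
  CH2 → C:1 H:2
  CH2 → C:1 H:2
  CH3 → C:1 H:3
Element totals:
  C: 4
  H: 10
Molecular formula: C4H10.
gcd of subscripts = 2; dividing each by 2:
  C: 4/2 = 2
  H: 10/2 = 5

C2H5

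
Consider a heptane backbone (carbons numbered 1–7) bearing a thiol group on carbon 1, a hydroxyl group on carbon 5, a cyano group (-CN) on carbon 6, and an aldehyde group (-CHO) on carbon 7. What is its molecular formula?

C9H15NO2S

Atom tally by fragment:
  HSCH2 → C:1 H:3 S:1
  CH2 → C:1 H:2
  CH2 → C:1 H:2
  CH2 → C:1 H:2
  CH(OH) → C:1 H:2 O:1
  CH(CN) → C:2 H:1 N:1
  CH2CHO → C:2 H:3 O:1
Element totals:
  C: 9
  H: 15
  N: 1
  O: 2
  S: 1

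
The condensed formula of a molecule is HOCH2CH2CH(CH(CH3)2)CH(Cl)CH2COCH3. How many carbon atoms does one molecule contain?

10

Element totals:
  C: 10
  H: 19
  Cl: 1
  O: 2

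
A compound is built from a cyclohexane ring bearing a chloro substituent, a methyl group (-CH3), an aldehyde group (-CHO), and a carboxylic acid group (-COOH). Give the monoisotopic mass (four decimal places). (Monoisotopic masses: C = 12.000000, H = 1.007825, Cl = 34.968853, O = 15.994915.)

Atom tally by fragment:
  cyclohexane ring core → C:6 H:12
  (− 4 ring H displaced by substituents)
  + Cl → Cl:1
  + CH3 → C:1 H:3
  + CHO → C:1 H:1 O:1
  + COOH → C:1 H:1 O:2
Element totals:
  C: 9
  H: 13
  Cl: 1
  O: 3
Molecular formula: C9H13ClO3.
  M = 9(12.0) + 13(1.007825) + 34.968853 + 3(15.994915)
    = 108.000000 + 13.101725 + 34.968853 + 47.984745 = 204.055323

204.0553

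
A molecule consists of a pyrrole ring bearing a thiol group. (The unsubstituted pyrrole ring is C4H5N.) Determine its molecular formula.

Atom tally by fragment:
  pyrrole ring core → C:4 H:5 N:1
  (− 1 ring H displaced by substituents)
  + SH → S:1 H:1
Element totals:
  C: 4
  H: 5
  N: 1
  S: 1

C4H5NS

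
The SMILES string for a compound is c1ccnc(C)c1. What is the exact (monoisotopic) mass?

93.0578

Atom tally by fragment:
  pyridine ring core → C:5 H:5 N:1
  (− 1 ring H displaced by substituents)
  + CH3 → C:1 H:3
Element totals:
  C: 6
  H: 7
  N: 1
Molecular formula: C6H7N.
  M = 6(12.0) + 7(1.007825) + 14.003074
    = 72.000000 + 7.054775 + 14.003074 = 93.057849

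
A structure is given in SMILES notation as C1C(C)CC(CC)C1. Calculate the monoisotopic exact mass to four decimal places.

112.1252

Atom tally by fragment:
  cyclopentane ring core → C:5 H:10
  (− 2 ring H displaced by substituents)
  + CH3 → C:1 H:3
  + C2H5 → C:2 H:5
Element totals:
  C: 8
  H: 16
Molecular formula: C8H16.
  M = 8(12.0) + 16(1.007825)
    = 96.000000 + 16.125200 = 112.125200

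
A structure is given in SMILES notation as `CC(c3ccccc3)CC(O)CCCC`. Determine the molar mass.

206.33 g/mol

Atom tally by fragment:
  CH3 → C:1 H:3
  CH(C6H5) → C:7 H:6
  CH2 → C:1 H:2
  CH(OH) → C:1 H:2 O:1
  CH2 → C:1 H:2
  CH2 → C:1 H:2
  CH2 → C:1 H:2
  CH3 → C:1 H:3
Element totals:
  C: 14
  H: 22
  O: 1
Molecular formula: C14H22O.
  M = 14(12.011) + 22(1.008) + 15.999
    = 168.154 + 22.176 + 15.999 = 206.329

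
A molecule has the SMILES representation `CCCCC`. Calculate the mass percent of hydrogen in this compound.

Atom tally by fragment:
  CH3 → C:1 H:3
  CH2 → C:1 H:2
  CH2 → C:1 H:2
  CH2 → C:1 H:2
  CH3 → C:1 H:3
Element totals:
  C: 5
  H: 12
Molecular formula: C5H12.
Molar mass = 72.151 g/mol.
Mass from H: 12 × 1.008 = 12.096 g/mol.
%H = 12.096 / 72.151 × 100 = 16.76%.

16.76%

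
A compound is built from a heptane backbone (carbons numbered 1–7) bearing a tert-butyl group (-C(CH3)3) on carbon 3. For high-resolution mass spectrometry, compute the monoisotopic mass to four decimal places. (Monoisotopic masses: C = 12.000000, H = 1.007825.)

156.1878

Atom tally by fragment:
  CH3 → C:1 H:3
  CH2 → C:1 H:2
  CH(C(CH3)3) → C:5 H:10
  CH2 → C:1 H:2
  CH2 → C:1 H:2
  CH2 → C:1 H:2
  CH3 → C:1 H:3
Element totals:
  C: 11
  H: 24
Molecular formula: C11H24.
  M = 11(12.0) + 24(1.007825)
    = 132.000000 + 24.187800 = 156.187800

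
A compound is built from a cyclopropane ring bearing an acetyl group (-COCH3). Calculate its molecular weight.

Atom tally by fragment:
  cyclopropane ring core → C:3 H:6
  (− 1 ring H displaced by substituents)
  + COCH3 → C:2 H:3 O:1
Element totals:
  C: 5
  H: 8
  O: 1
Molecular formula: C5H8O.
  M = 5(12.011) + 8(1.008) + 15.999
    = 60.055 + 8.064 + 15.999 = 84.118

84.12 g/mol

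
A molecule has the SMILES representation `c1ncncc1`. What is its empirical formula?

Atom tally by fragment:
  pyrimidine ring core → C:4 H:4 N:2
Element totals:
  C: 4
  H: 4
  N: 2
Molecular formula: C4H4N2.
gcd of subscripts = 2; dividing each by 2:
  C: 4/2 = 2
  H: 4/2 = 2
  N: 2/2 = 1

C2H2N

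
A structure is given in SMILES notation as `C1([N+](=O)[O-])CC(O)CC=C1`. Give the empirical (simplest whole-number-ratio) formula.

C6H9NO3

Atom tally by fragment:
  cyclohexene ring core → C:6 H:10
  (− 2 ring H displaced by substituents)
  + NO2 → N:1 O:2
  + OH → O:1 H:1
Element totals:
  C: 6
  H: 9
  N: 1
  O: 3
Molecular formula: C6H9NO3.
gcd of subscripts (6, 9, 1, 3) = 1, so the empirical formula equals the molecular formula.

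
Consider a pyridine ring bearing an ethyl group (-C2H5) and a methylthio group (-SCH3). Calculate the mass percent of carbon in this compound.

Atom tally by fragment:
  pyridine ring core → C:5 H:5 N:1
  (− 2 ring H displaced by substituents)
  + C2H5 → C:2 H:5
  + SCH3 → C:1 H:3 S:1
Element totals:
  C: 8
  H: 11
  N: 1
  S: 1
Molecular formula: C8H11NS.
Molar mass = 153.243 g/mol.
Mass from C: 8 × 12.011 = 96.088 g/mol.
%C = 96.088 / 153.243 × 100 = 62.70%.

62.70%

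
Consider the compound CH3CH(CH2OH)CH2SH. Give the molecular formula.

C4H10OS

Atom tally by fragment:
  CH3 → C:1 H:3
  CH(CH2OH) → C:2 H:4 O:1
  CH2SH → C:1 H:3 S:1
Element totals:
  C: 4
  H: 10
  O: 1
  S: 1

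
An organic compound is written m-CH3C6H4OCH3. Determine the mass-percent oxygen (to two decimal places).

13.10%

Element totals:
  C: 8
  H: 10
  O: 1
Molecular formula: C8H10O.
Molar mass = 122.167 g/mol.
Mass from O: 1 × 15.999 = 15.999 g/mol.
%O = 15.999 / 122.167 × 100 = 13.10%.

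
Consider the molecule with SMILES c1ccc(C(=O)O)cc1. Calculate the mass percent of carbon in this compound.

68.85%

Atom tally by fragment:
  benzene ring core → C:6 H:6
  (− 1 ring H displaced by substituents)
  + COOH → C:1 H:1 O:2
Element totals:
  C: 7
  H: 6
  O: 2
Molecular formula: C7H6O2.
Molar mass = 122.123 g/mol.
Mass from C: 7 × 12.011 = 84.077 g/mol.
%C = 84.077 / 122.123 × 100 = 68.85%.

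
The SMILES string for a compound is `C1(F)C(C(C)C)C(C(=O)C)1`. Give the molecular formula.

Atom tally by fragment:
  cyclopropane ring core → C:3 H:6
  (− 3 ring H displaced by substituents)
  + F → F:1
  + CH(CH3)2 → C:3 H:7
  + COCH3 → C:2 H:3 O:1
Element totals:
  C: 8
  H: 13
  F: 1
  O: 1

C8H13FO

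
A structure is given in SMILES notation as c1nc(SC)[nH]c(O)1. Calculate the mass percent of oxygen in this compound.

12.29%

Atom tally by fragment:
  imidazole ring core → C:3 H:4 N:2
  (− 2 ring H displaced by substituents)
  + SCH3 → C:1 H:3 S:1
  + OH → O:1 H:1
Element totals:
  C: 4
  H: 6
  N: 2
  O: 1
  S: 1
Molecular formula: C4H6N2OS.
Molar mass = 130.165 g/mol.
Mass from O: 1 × 15.999 = 15.999 g/mol.
%O = 15.999 / 130.165 × 100 = 12.29%.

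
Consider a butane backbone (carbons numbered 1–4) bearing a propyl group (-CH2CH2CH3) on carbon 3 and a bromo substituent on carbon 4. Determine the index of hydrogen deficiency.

Atom tally by fragment:
  CH3 → C:1 H:3
  CH2 → C:1 H:2
  CH(CH2CH2CH3) → C:4 H:8
  CH2Br → C:1 H:2 Br:1
Element totals:
  C: 7
  H: 15
  Br: 1
Molecular formula: C7H15Br.
DoU = (2C + 2 + N − H − X) / 2 = (2·7 + 2 + 0 − 15 − 1) / 2 = 0.

0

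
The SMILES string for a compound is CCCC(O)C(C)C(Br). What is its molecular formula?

Atom tally by fragment:
  CH3 → C:1 H:3
  CH2 → C:1 H:2
  CH2 → C:1 H:2
  CH(OH) → C:1 H:2 O:1
  CH(CH3) → C:2 H:4
  CH2Br → C:1 H:2 Br:1
Element totals:
  C: 7
  H: 15
  Br: 1
  O: 1

C7H15BrO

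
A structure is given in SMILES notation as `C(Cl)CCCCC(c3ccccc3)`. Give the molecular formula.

C12H17Cl

Atom tally by fragment:
  ClCH2 → C:1 H:2 Cl:1
  CH2 → C:1 H:2
  CH2 → C:1 H:2
  CH2 → C:1 H:2
  CH2 → C:1 H:2
  CH2C6H5 → C:7 H:7
Element totals:
  C: 12
  H: 17
  Cl: 1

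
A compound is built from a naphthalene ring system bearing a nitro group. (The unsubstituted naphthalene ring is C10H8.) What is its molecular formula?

C10H7NO2

Atom tally by fragment:
  naphthalene ring system core → C:10 H:8
  (− 1 ring H displaced by substituents)
  + NO2 → N:1 O:2
Element totals:
  C: 10
  H: 7
  N: 1
  O: 2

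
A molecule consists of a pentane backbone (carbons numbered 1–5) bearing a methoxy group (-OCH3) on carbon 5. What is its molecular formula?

Atom tally by fragment:
  CH3 → C:1 H:3
  CH2 → C:1 H:2
  CH2 → C:1 H:2
  CH2 → C:1 H:2
  CH2OCH3 → C:2 H:5 O:1
Element totals:
  C: 6
  H: 14
  O: 1

C6H14O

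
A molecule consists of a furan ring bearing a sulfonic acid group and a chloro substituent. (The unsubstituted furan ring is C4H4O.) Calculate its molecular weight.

182.57 g/mol

Atom tally by fragment:
  furan ring core → C:4 H:4 O:1
  (− 2 ring H displaced by substituents)
  + SO3H → S:1 O:3 H:1
  + Cl → Cl:1
Element totals:
  C: 4
  H: 3
  Cl: 1
  O: 4
  S: 1
Molecular formula: C4H3ClO4S.
  M = 4(12.011) + 3(1.008) + 35.45 + 4(15.999) + 32.06
    = 48.044 + 3.024 + 35.450 + 63.996 + 32.060 = 182.574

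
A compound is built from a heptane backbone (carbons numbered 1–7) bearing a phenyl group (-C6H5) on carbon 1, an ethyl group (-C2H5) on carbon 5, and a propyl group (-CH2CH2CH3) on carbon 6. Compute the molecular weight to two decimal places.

246.44 g/mol

Atom tally by fragment:
  C6H5CH2 → C:7 H:7
  CH2 → C:1 H:2
  CH2 → C:1 H:2
  CH2 → C:1 H:2
  CH(C2H5) → C:3 H:6
  CH(CH2CH2CH3) → C:4 H:8
  CH3 → C:1 H:3
Element totals:
  C: 18
  H: 30
Molecular formula: C18H30.
  M = 18(12.011) + 30(1.008)
    = 216.198 + 30.240 = 246.438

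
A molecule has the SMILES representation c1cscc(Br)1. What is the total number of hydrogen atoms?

Atom tally by fragment:
  thiophene ring core → C:4 H:4 S:1
  (− 1 ring H displaced by substituents)
  + Br → Br:1
Element totals:
  C: 4
  H: 3
  Br: 1
  S: 1

3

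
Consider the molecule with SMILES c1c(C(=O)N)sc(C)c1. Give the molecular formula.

C6H7NOS

Atom tally by fragment:
  thiophene ring core → C:4 H:4 S:1
  (− 2 ring H displaced by substituents)
  + CONH2 → C:1 H:2 O:1 N:1
  + CH3 → C:1 H:3
Element totals:
  C: 6
  H: 7
  N: 1
  O: 1
  S: 1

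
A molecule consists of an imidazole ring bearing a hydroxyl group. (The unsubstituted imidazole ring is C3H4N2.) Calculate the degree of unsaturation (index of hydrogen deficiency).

3

Atom tally by fragment:
  imidazole ring core → C:3 H:4 N:2
  (− 1 ring H displaced by substituents)
  + OH → O:1 H:1
Element totals:
  C: 3
  H: 4
  N: 2
  O: 1
Molecular formula: C3H4N2O.
DoU = (2C + 2 + N − H − X) / 2 = (2·3 + 2 + 2 − 4 − 0) / 2 = 3.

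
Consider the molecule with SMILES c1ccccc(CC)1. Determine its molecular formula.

C8H10

Atom tally by fragment:
  benzene ring core → C:6 H:6
  (− 1 ring H displaced by substituents)
  + C2H5 → C:2 H:5
Element totals:
  C: 8
  H: 10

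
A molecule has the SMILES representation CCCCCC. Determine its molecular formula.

C6H14

Atom tally by fragment:
  CH3 → C:1 H:3
  CH2 → C:1 H:2
  CH2 → C:1 H:2
  CH2 → C:1 H:2
  CH2 → C:1 H:2
  CH3 → C:1 H:3
Element totals:
  C: 6
  H: 14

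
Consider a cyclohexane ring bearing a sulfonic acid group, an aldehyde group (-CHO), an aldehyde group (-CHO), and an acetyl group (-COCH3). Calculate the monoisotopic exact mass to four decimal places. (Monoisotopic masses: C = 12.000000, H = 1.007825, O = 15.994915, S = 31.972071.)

262.0511

Atom tally by fragment:
  cyclohexane ring core → C:6 H:12
  (− 4 ring H displaced by substituents)
  + SO3H → S:1 O:3 H:1
  + CHO → C:1 H:1 O:1
  + CHO → C:1 H:1 O:1
  + COCH3 → C:2 H:3 O:1
Element totals:
  C: 10
  H: 14
  O: 6
  S: 1
Molecular formula: C10H14O6S.
  M = 10(12.0) + 14(1.007825) + 6(15.994915) + 31.972071
    = 120.000000 + 14.109550 + 95.969490 + 31.972071 = 262.051111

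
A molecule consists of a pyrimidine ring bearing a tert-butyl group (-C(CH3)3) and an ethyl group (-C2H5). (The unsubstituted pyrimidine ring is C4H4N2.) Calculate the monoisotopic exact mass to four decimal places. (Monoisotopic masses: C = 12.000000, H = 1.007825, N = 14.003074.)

164.1313

Atom tally by fragment:
  pyrimidine ring core → C:4 H:4 N:2
  (− 2 ring H displaced by substituents)
  + C(CH3)3 → C:4 H:9
  + C2H5 → C:2 H:5
Element totals:
  C: 10
  H: 16
  N: 2
Molecular formula: C10H16N2.
  M = 10(12.0) + 16(1.007825) + 2(14.003074)
    = 120.000000 + 16.125200 + 28.006148 = 164.131348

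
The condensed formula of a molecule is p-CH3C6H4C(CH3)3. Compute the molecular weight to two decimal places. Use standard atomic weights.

148.25 g/mol

Atom tally by fragment:
  benzene ring core → C:6 H:6
  (− 2 ring H displaced by substituents)
  + CH3 → C:1 H:3
  + C(CH3)3 → C:4 H:9
Element totals:
  C: 11
  H: 16
Molecular formula: C11H16.
  M = 11(12.011) + 16(1.008)
    = 132.121 + 16.128 = 148.249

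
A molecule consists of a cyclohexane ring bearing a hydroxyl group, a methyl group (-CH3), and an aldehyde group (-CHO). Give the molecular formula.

C8H14O2

Atom tally by fragment:
  cyclohexane ring core → C:6 H:12
  (− 3 ring H displaced by substituents)
  + OH → O:1 H:1
  + CH3 → C:1 H:3
  + CHO → C:1 H:1 O:1
Element totals:
  C: 8
  H: 14
  O: 2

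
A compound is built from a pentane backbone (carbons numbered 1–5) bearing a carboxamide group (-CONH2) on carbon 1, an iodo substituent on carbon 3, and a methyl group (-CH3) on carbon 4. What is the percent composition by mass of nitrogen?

5.49%

Atom tally by fragment:
  H2NOCCH2 → C:2 H:4 O:1 N:1
  CH2 → C:1 H:2
  CH(I) → C:1 H:1 I:1
  CH(CH3) → C:2 H:4
  CH3 → C:1 H:3
Element totals:
  C: 7
  H: 14
  I: 1
  N: 1
  O: 1
Molecular formula: C7H14INO.
Molar mass = 255.099 g/mol.
Mass from N: 1 × 14.007 = 14.007 g/mol.
%N = 14.007 / 255.099 × 100 = 5.49%.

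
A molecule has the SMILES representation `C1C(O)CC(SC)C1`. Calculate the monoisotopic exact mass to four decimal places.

Atom tally by fragment:
  cyclopentane ring core → C:5 H:10
  (− 2 ring H displaced by substituents)
  + OH → O:1 H:1
  + SCH3 → C:1 H:3 S:1
Element totals:
  C: 6
  H: 12
  O: 1
  S: 1
Molecular formula: C6H12OS.
  M = 6(12.0) + 12(1.007825) + 15.994915 + 31.972071
    = 72.000000 + 12.093900 + 15.994915 + 31.972071 = 132.060886

132.0609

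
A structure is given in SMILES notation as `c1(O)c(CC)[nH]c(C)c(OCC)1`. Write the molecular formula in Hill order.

Atom tally by fragment:
  pyrrole ring core → C:4 H:5 N:1
  (− 4 ring H displaced by substituents)
  + OH → O:1 H:1
  + C2H5 → C:2 H:5
  + CH3 → C:1 H:3
  + OC2H5 → C:2 H:5 O:1
Element totals:
  C: 9
  H: 15
  N: 1
  O: 2

C9H15NO2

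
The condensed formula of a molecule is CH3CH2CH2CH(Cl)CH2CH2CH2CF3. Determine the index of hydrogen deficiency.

0

Element totals:
  C: 8
  H: 14
  Cl: 1
  F: 3
Molecular formula: C8H14ClF3.
DoU = (2C + 2 + N − H − X) / 2 = (2·8 + 2 + 0 − 14 − 4) / 2 = 0.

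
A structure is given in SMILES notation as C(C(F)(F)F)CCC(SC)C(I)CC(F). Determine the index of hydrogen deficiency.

0

Atom tally by fragment:
  F3CCH2 → C:2 H:2 F:3
  CH2 → C:1 H:2
  CH2 → C:1 H:2
  CH(SCH3) → C:2 H:4 S:1
  CH(I) → C:1 H:1 I:1
  CH2 → C:1 H:2
  CH2F → C:1 H:2 F:1
Element totals:
  C: 9
  H: 15
  F: 4
  I: 1
  S: 1
Molecular formula: C9H15F4IS.
DoU = (2C + 2 + N − H − X) / 2 = (2·9 + 2 + 0 − 15 − 5) / 2 = 0.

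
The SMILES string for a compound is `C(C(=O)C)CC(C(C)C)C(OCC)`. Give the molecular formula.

Atom tally by fragment:
  CH3COCH2 → C:3 H:5 O:1
  CH2 → C:1 H:2
  CH(CH(CH3)2) → C:4 H:8
  CH2OC2H5 → C:3 H:7 O:1
Element totals:
  C: 11
  H: 22
  O: 2

C11H22O2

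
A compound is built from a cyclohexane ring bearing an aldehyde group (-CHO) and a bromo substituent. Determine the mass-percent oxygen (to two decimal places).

Atom tally by fragment:
  cyclohexane ring core → C:6 H:12
  (− 2 ring H displaced by substituents)
  + CHO → C:1 H:1 O:1
  + Br → Br:1
Element totals:
  C: 7
  H: 11
  Br: 1
  O: 1
Molecular formula: C7H11BrO.
Molar mass = 191.068 g/mol.
Mass from O: 1 × 15.999 = 15.999 g/mol.
%O = 15.999 / 191.068 × 100 = 8.37%.

8.37%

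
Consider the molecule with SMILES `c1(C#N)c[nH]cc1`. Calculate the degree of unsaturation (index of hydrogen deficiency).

Atom tally by fragment:
  pyrrole ring core → C:4 H:5 N:1
  (− 1 ring H displaced by substituents)
  + CN → C:1 N:1
Element totals:
  C: 5
  H: 4
  N: 2
Molecular formula: C5H4N2.
DoU = (2C + 2 + N − H − X) / 2 = (2·5 + 2 + 2 − 4 − 0) / 2 = 5.

5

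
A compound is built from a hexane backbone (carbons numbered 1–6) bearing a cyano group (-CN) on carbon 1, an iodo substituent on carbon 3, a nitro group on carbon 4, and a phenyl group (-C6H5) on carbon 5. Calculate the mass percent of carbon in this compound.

Atom tally by fragment:
  NCCH2 → C:2 H:2 N:1
  CH2 → C:1 H:2
  CH(I) → C:1 H:1 I:1
  CH(NO2) → C:1 H:1 N:1 O:2
  CH(C6H5) → C:7 H:6
  CH3 → C:1 H:3
Element totals:
  C: 13
  H: 15
  I: 1
  N: 2
  O: 2
Molecular formula: C13H15IN2O2.
Molar mass = 358.179 g/mol.
Mass from C: 13 × 12.011 = 156.143 g/mol.
%C = 156.143 / 358.179 × 100 = 43.59%.

43.59%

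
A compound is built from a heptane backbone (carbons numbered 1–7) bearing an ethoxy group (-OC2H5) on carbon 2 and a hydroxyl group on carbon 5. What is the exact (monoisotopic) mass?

Atom tally by fragment:
  CH3 → C:1 H:3
  CH(OC2H5) → C:3 H:6 O:1
  CH2 → C:1 H:2
  CH2 → C:1 H:2
  CH(OH) → C:1 H:2 O:1
  CH2 → C:1 H:2
  CH3 → C:1 H:3
Element totals:
  C: 9
  H: 20
  O: 2
Molecular formula: C9H20O2.
  M = 9(12.0) + 20(1.007825) + 2(15.994915)
    = 108.000000 + 20.156500 + 31.989830 = 160.146330

160.1463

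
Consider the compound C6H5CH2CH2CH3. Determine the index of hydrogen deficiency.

Atom tally by fragment:
  benzene ring core → C:6 H:6
  (− 1 ring H displaced by substituents)
  + CH2CH2CH3 → C:3 H:7
Element totals:
  C: 9
  H: 12
Molecular formula: C9H12.
DoU = (2C + 2 + N − H − X) / 2 = (2·9 + 2 + 0 − 12 − 0) / 2 = 4.

4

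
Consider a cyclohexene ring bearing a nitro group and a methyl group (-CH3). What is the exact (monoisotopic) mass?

141.0790

Atom tally by fragment:
  cyclohexene ring core → C:6 H:10
  (− 2 ring H displaced by substituents)
  + NO2 → N:1 O:2
  + CH3 → C:1 H:3
Element totals:
  C: 7
  H: 11
  N: 1
  O: 2
Molecular formula: C7H11NO2.
  M = 7(12.0) + 11(1.007825) + 14.003074 + 2(15.994915)
    = 84.000000 + 11.086075 + 14.003074 + 31.989830 = 141.078979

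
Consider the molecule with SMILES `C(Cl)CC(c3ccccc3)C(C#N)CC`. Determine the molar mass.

221.73 g/mol

Atom tally by fragment:
  ClCH2 → C:1 H:2 Cl:1
  CH2 → C:1 H:2
  CH(C6H5) → C:7 H:6
  CH(CN) → C:2 H:1 N:1
  CH2 → C:1 H:2
  CH3 → C:1 H:3
Element totals:
  C: 13
  H: 16
  Cl: 1
  N: 1
Molecular formula: C13H16ClN.
  M = 13(12.011) + 16(1.008) + 35.45 + 14.007
    = 156.143 + 16.128 + 35.450 + 14.007 = 221.728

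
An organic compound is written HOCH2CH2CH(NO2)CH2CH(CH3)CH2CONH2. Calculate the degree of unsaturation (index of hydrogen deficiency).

2

Element totals:
  C: 8
  H: 16
  N: 2
  O: 4
Molecular formula: C8H16N2O4.
DoU = (2C + 2 + N − H − X) / 2 = (2·8 + 2 + 2 − 16 − 0) / 2 = 2.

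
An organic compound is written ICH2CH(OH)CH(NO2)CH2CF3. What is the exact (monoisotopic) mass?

312.9423

Atom tally by fragment:
  ICH2 → C:1 H:2 I:1
  CH(OH) → C:1 H:2 O:1
  CH(NO2) → C:1 H:1 N:1 O:2
  CH2CF3 → C:2 H:2 F:3
Element totals:
  C: 5
  H: 7
  F: 3
  I: 1
  N: 1
  O: 3
Molecular formula: C5H7F3INO3.
  M = 5(12.0) + 7(1.007825) + 3(18.998403) + 126.904472 + 14.003074 + 3(15.994915)
    = 60.000000 + 7.054775 + 56.995209 + 126.904472 + 14.003074 + 47.984745 = 312.942275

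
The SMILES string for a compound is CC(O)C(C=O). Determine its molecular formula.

C4H8O2

Atom tally by fragment:
  CH3 → C:1 H:3
  CH(OH) → C:1 H:2 O:1
  CH2CHO → C:2 H:3 O:1
Element totals:
  C: 4
  H: 8
  O: 2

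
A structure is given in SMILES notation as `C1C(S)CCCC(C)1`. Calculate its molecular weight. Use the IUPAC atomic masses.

130.25 g/mol

Atom tally by fragment:
  cyclohexane ring core → C:6 H:12
  (− 2 ring H displaced by substituents)
  + SH → S:1 H:1
  + CH3 → C:1 H:3
Element totals:
  C: 7
  H: 14
  S: 1
Molecular formula: C7H14S.
  M = 7(12.011) + 14(1.008) + 32.06
    = 84.077 + 14.112 + 32.060 = 130.249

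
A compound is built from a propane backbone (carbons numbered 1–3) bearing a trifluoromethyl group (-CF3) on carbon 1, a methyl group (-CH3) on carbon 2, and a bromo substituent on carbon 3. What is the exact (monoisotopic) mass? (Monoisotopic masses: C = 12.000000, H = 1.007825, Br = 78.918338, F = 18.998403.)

Atom tally by fragment:
  F3CCH2 → C:2 H:2 F:3
  CH(CH3) → C:2 H:4
  CH2Br → C:1 H:2 Br:1
Element totals:
  C: 5
  H: 8
  Br: 1
  F: 3
Molecular formula: C5H8BrF3.
  M = 5(12.0) + 8(1.007825) + 78.918338 + 3(18.998403)
    = 60.000000 + 8.062600 + 78.918338 + 56.995209 = 203.976147

203.9761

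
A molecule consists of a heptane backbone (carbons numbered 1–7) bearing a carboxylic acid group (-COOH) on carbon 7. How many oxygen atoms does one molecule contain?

2

Atom tally by fragment:
  CH3 → C:1 H:3
  CH2 → C:1 H:2
  CH2 → C:1 H:2
  CH2 → C:1 H:2
  CH2 → C:1 H:2
  CH2 → C:1 H:2
  CH2COOH → C:2 H:3 O:2
Element totals:
  C: 8
  H: 16
  O: 2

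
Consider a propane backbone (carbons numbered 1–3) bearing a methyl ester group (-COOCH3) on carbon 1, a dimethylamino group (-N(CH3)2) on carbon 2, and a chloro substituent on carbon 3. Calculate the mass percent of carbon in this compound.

Atom tally by fragment:
  CH3OOCCH2 → C:3 H:5 O:2
  CH(N(CH3)2) → C:3 H:7 N:1
  CH2Cl → C:1 H:2 Cl:1
Element totals:
  C: 7
  H: 14
  Cl: 1
  N: 1
  O: 2
Molecular formula: C7H14ClNO2.
Molar mass = 179.644 g/mol.
Mass from C: 7 × 12.011 = 84.077 g/mol.
%C = 84.077 / 179.644 × 100 = 46.80%.

46.80%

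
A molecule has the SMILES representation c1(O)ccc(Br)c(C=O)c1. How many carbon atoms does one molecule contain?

7

Atom tally by fragment:
  benzene ring core → C:6 H:6
  (− 3 ring H displaced by substituents)
  + OH → O:1 H:1
  + Br → Br:1
  + CHO → C:1 H:1 O:1
Element totals:
  C: 7
  H: 5
  Br: 1
  O: 2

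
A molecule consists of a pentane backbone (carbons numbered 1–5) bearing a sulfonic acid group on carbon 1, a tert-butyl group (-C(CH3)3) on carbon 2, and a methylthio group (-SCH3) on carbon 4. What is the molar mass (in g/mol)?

Atom tally by fragment:
  HO3SCH2 → C:1 H:3 S:1 O:3
  CH(C(CH3)3) → C:5 H:10
  CH2 → C:1 H:2
  CH(SCH3) → C:2 H:4 S:1
  CH3 → C:1 H:3
Element totals:
  C: 10
  H: 22
  O: 3
  S: 2
Molecular formula: C10H22O3S2.
  M = 10(12.011) + 22(1.008) + 3(15.999) + 2(32.06)
    = 120.110 + 22.176 + 47.997 + 64.120 = 254.403

254.40 g/mol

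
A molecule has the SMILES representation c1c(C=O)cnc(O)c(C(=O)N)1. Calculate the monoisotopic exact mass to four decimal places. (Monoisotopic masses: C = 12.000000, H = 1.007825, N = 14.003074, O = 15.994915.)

166.0378

Atom tally by fragment:
  pyridine ring core → C:5 H:5 N:1
  (− 3 ring H displaced by substituents)
  + CHO → C:1 H:1 O:1
  + OH → O:1 H:1
  + CONH2 → C:1 H:2 O:1 N:1
Element totals:
  C: 7
  H: 6
  N: 2
  O: 3
Molecular formula: C7H6N2O3.
  M = 7(12.0) + 6(1.007825) + 2(14.003074) + 3(15.994915)
    = 84.000000 + 6.046950 + 28.006148 + 47.984745 = 166.037843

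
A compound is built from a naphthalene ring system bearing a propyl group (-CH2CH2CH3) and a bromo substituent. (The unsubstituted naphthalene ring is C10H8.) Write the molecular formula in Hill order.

Atom tally by fragment:
  naphthalene ring system core → C:10 H:8
  (− 2 ring H displaced by substituents)
  + CH2CH2CH3 → C:3 H:7
  + Br → Br:1
Element totals:
  C: 13
  H: 13
  Br: 1

C13H13Br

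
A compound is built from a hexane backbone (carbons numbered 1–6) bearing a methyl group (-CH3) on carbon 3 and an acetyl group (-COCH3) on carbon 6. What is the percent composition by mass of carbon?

Atom tally by fragment:
  CH3 → C:1 H:3
  CH2 → C:1 H:2
  CH(CH3) → C:2 H:4
  CH2 → C:1 H:2
  CH2 → C:1 H:2
  CH2COCH3 → C:3 H:5 O:1
Element totals:
  C: 9
  H: 18
  O: 1
Molecular formula: C9H18O.
Molar mass = 142.242 g/mol.
Mass from C: 9 × 12.011 = 108.099 g/mol.
%C = 108.099 / 142.242 × 100 = 76.00%.

76.00%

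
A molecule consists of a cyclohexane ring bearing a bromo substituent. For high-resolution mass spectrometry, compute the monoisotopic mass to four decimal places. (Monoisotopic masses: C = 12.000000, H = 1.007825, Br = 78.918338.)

162.0044

Atom tally by fragment:
  cyclohexane ring core → C:6 H:12
  (− 1 ring H displaced by substituents)
  + Br → Br:1
Element totals:
  C: 6
  H: 11
  Br: 1
Molecular formula: C6H11Br.
  M = 6(12.0) + 11(1.007825) + 78.918338
    = 72.000000 + 11.086075 + 78.918338 = 162.004413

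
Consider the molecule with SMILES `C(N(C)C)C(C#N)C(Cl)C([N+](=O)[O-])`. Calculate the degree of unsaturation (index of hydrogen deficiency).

Atom tally by fragment:
  (CH3)2NCH2 → C:3 H:8 N:1
  CH(CN) → C:2 H:1 N:1
  CH(Cl) → C:1 H:1 Cl:1
  CH2NO2 → C:1 H:2 N:1 O:2
Element totals:
  C: 7
  H: 12
  Cl: 1
  N: 3
  O: 2
Molecular formula: C7H12ClN3O2.
DoU = (2C + 2 + N − H − X) / 2 = (2·7 + 2 + 3 − 12 − 1) / 2 = 3.

3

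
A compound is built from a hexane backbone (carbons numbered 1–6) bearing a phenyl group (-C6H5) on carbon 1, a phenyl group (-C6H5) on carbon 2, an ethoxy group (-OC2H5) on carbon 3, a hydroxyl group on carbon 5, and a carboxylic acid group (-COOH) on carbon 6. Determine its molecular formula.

Atom tally by fragment:
  C6H5CH2 → C:7 H:7
  CH(C6H5) → C:7 H:6
  CH(OC2H5) → C:3 H:6 O:1
  CH2 → C:1 H:2
  CH(OH) → C:1 H:2 O:1
  CH2COOH → C:2 H:3 O:2
Element totals:
  C: 21
  H: 26
  O: 4

C21H26O4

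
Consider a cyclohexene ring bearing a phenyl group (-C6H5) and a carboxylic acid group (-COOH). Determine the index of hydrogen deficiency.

7

Atom tally by fragment:
  cyclohexene ring core → C:6 H:10
  (− 2 ring H displaced by substituents)
  + C6H5 → C:6 H:5
  + COOH → C:1 H:1 O:2
Element totals:
  C: 13
  H: 14
  O: 2
Molecular formula: C13H14O2.
DoU = (2C + 2 + N − H − X) / 2 = (2·13 + 2 + 0 − 14 − 0) / 2 = 7.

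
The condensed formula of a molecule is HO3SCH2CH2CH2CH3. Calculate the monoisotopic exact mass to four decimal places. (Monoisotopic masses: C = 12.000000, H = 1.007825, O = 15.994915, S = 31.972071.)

Atom tally by fragment:
  HO3SCH2 → C:1 H:3 S:1 O:3
  CH2 → C:1 H:2
  CH2 → C:1 H:2
  CH3 → C:1 H:3
Element totals:
  C: 4
  H: 10
  O: 3
  S: 1
Molecular formula: C4H10O3S.
  M = 4(12.0) + 10(1.007825) + 3(15.994915) + 31.972071
    = 48.000000 + 10.078250 + 47.984745 + 31.972071 = 138.035066

138.0351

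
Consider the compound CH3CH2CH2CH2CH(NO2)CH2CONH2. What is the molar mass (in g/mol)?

174.20 g/mol

Element totals:
  C: 7
  H: 14
  N: 2
  O: 3
Molecular formula: C7H14N2O3.
  M = 7(12.011) + 14(1.008) + 2(14.007) + 3(15.999)
    = 84.077 + 14.112 + 28.014 + 47.997 = 174.200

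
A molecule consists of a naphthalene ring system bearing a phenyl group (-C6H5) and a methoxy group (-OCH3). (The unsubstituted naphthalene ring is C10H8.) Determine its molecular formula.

C17H14O

Atom tally by fragment:
  naphthalene ring system core → C:10 H:8
  (− 2 ring H displaced by substituents)
  + C6H5 → C:6 H:5
  + OCH3 → C:1 H:3 O:1
Element totals:
  C: 17
  H: 14
  O: 1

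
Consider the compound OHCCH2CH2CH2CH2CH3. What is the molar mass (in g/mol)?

Element totals:
  C: 6
  H: 12
  O: 1
Molecular formula: C6H12O.
  M = 6(12.011) + 12(1.008) + 15.999
    = 72.066 + 12.096 + 15.999 = 100.161

100.16 g/mol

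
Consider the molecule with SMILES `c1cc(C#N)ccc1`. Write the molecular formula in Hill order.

C7H5N

Atom tally by fragment:
  benzene ring core → C:6 H:6
  (− 1 ring H displaced by substituents)
  + CN → C:1 N:1
Element totals:
  C: 7
  H: 5
  N: 1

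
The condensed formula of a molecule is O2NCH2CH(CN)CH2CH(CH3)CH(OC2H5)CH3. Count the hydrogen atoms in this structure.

Element totals:
  C: 10
  H: 18
  N: 2
  O: 3

18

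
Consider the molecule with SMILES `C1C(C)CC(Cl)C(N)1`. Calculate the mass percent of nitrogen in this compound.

10.48%

Atom tally by fragment:
  cyclopentane ring core → C:5 H:10
  (− 3 ring H displaced by substituents)
  + CH3 → C:1 H:3
  + Cl → Cl:1
  + NH2 → N:1 H:2
Element totals:
  C: 6
  H: 12
  Cl: 1
  N: 1
Molecular formula: C6H12ClN.
Molar mass = 133.619 g/mol.
Mass from N: 1 × 14.007 = 14.007 g/mol.
%N = 14.007 / 133.619 × 100 = 10.48%.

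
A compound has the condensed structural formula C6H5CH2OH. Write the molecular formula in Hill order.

C7H8O

Atom tally by fragment:
  benzene ring core → C:6 H:6
  (− 1 ring H displaced by substituents)
  + CH2OH → C:1 H:3 O:1
Element totals:
  C: 7
  H: 8
  O: 1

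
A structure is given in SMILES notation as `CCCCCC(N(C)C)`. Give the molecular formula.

C8H19N

Atom tally by fragment:
  CH3 → C:1 H:3
  CH2 → C:1 H:2
  CH2 → C:1 H:2
  CH2 → C:1 H:2
  CH2 → C:1 H:2
  CH2N(CH3)2 → C:3 H:8 N:1
Element totals:
  C: 8
  H: 19
  N: 1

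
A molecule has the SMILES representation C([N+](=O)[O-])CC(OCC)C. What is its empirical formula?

Atom tally by fragment:
  O2NCH2 → C:1 H:2 N:1 O:2
  CH2 → C:1 H:2
  CH(OC2H5) → C:3 H:6 O:1
  CH3 → C:1 H:3
Element totals:
  C: 6
  H: 13
  N: 1
  O: 3
Molecular formula: C6H13NO3.
gcd of subscripts (6, 13, 1, 3) = 1, so the empirical formula equals the molecular formula.

C6H13NO3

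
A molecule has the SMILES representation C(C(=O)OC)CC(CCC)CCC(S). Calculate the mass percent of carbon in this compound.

Atom tally by fragment:
  CH3OOCCH2 → C:3 H:5 O:2
  CH2 → C:1 H:2
  CH(CH2CH2CH3) → C:4 H:8
  CH2 → C:1 H:2
  CH2 → C:1 H:2
  CH2SH → C:1 H:3 S:1
Element totals:
  C: 11
  H: 22
  O: 2
  S: 1
Molecular formula: C11H22O2S.
Molar mass = 218.355 g/mol.
Mass from C: 11 × 12.011 = 132.121 g/mol.
%C = 132.121 / 218.355 × 100 = 60.51%.

60.51%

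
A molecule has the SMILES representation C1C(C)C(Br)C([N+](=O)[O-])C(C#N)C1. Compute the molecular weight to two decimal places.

247.09 g/mol

Atom tally by fragment:
  cyclohexane ring core → C:6 H:12
  (− 4 ring H displaced by substituents)
  + CH3 → C:1 H:3
  + Br → Br:1
  + NO2 → N:1 O:2
  + CN → C:1 N:1
Element totals:
  C: 8
  H: 11
  Br: 1
  N: 2
  O: 2
Molecular formula: C8H11BrN2O2.
  M = 8(12.011) + 11(1.008) + 79.904 + 2(14.007) + 2(15.999)
    = 96.088 + 11.088 + 79.904 + 28.014 + 31.998 = 247.092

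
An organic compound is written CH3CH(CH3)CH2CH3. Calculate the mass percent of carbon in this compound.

83.24%

Atom tally by fragment:
  CH3 → C:1 H:3
  CH(CH3) → C:2 H:4
  CH2 → C:1 H:2
  CH3 → C:1 H:3
Element totals:
  C: 5
  H: 12
Molecular formula: C5H12.
Molar mass = 72.151 g/mol.
Mass from C: 5 × 12.011 = 60.055 g/mol.
%C = 60.055 / 72.151 × 100 = 83.24%.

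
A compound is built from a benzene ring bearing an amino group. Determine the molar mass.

Atom tally by fragment:
  benzene ring core → C:6 H:6
  (− 1 ring H displaced by substituents)
  + NH2 → N:1 H:2
Element totals:
  C: 6
  H: 7
  N: 1
Molecular formula: C6H7N.
  M = 6(12.011) + 7(1.008) + 14.007
    = 72.066 + 7.056 + 14.007 = 93.129

93.13 g/mol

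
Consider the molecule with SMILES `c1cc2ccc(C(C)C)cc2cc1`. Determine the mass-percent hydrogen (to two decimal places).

Atom tally by fragment:
  naphthalene ring system core → C:10 H:8
  (− 1 ring H displaced by substituents)
  + CH(CH3)2 → C:3 H:7
Element totals:
  C: 13
  H: 14
Molecular formula: C13H14.
Molar mass = 170.255 g/mol.
Mass from H: 14 × 1.008 = 14.112 g/mol.
%H = 14.112 / 170.255 × 100 = 8.29%.

8.29%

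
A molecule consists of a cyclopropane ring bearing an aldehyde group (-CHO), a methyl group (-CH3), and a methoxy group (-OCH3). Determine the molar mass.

Atom tally by fragment:
  cyclopropane ring core → C:3 H:6
  (− 3 ring H displaced by substituents)
  + CHO → C:1 H:1 O:1
  + CH3 → C:1 H:3
  + OCH3 → C:1 H:3 O:1
Element totals:
  C: 6
  H: 10
  O: 2
Molecular formula: C6H10O2.
  M = 6(12.011) + 10(1.008) + 2(15.999)
    = 72.066 + 10.080 + 31.998 = 114.144

114.14 g/mol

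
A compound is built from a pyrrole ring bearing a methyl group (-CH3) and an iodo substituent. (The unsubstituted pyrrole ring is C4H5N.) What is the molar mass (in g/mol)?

Atom tally by fragment:
  pyrrole ring core → C:4 H:5 N:1
  (− 2 ring H displaced by substituents)
  + CH3 → C:1 H:3
  + I → I:1
Element totals:
  C: 5
  H: 6
  I: 1
  N: 1
Molecular formula: C5H6IN.
  M = 5(12.011) + 6(1.008) + 126.904 + 14.007
    = 60.055 + 6.048 + 126.904 + 14.007 = 207.014

207.01 g/mol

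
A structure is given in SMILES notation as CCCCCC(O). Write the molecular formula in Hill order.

Atom tally by fragment:
  CH3 → C:1 H:3
  CH2 → C:1 H:2
  CH2 → C:1 H:2
  CH2 → C:1 H:2
  CH2 → C:1 H:2
  CH2OH → C:1 H:3 O:1
Element totals:
  C: 6
  H: 14
  O: 1

C6H14O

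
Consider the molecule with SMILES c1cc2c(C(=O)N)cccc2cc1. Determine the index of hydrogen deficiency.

8

Atom tally by fragment:
  naphthalene ring system core → C:10 H:8
  (− 1 ring H displaced by substituents)
  + CONH2 → C:1 H:2 O:1 N:1
Element totals:
  C: 11
  H: 9
  N: 1
  O: 1
Molecular formula: C11H9NO.
DoU = (2C + 2 + N − H − X) / 2 = (2·11 + 2 + 1 − 9 − 0) / 2 = 8.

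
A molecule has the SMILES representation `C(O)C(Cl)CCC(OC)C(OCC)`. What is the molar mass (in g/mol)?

210.70 g/mol

Atom tally by fragment:
  HOCH2 → C:1 H:3 O:1
  CH(Cl) → C:1 H:1 Cl:1
  CH2 → C:1 H:2
  CH2 → C:1 H:2
  CH(OCH3) → C:2 H:4 O:1
  CH2OC2H5 → C:3 H:7 O:1
Element totals:
  C: 9
  H: 19
  Cl: 1
  O: 3
Molecular formula: C9H19ClO3.
  M = 9(12.011) + 19(1.008) + 35.45 + 3(15.999)
    = 108.099 + 19.152 + 35.450 + 47.997 = 210.698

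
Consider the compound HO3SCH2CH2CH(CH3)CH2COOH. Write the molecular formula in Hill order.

Atom tally by fragment:
  HO3SCH2 → C:1 H:3 S:1 O:3
  CH2 → C:1 H:2
  CH(CH3) → C:2 H:4
  CH2COOH → C:2 H:3 O:2
Element totals:
  C: 6
  H: 12
  O: 5
  S: 1

C6H12O5S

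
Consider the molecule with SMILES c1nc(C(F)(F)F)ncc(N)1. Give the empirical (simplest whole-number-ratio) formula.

Atom tally by fragment:
  pyrimidine ring core → C:4 H:4 N:2
  (− 2 ring H displaced by substituents)
  + CF3 → C:1 F:3
  + NH2 → N:1 H:2
Element totals:
  C: 5
  H: 4
  F: 3
  N: 3
Molecular formula: C5H4F3N3.
gcd of subscripts (5, 3, 4, 3) = 1, so the empirical formula equals the molecular formula.

C5H4F3N3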